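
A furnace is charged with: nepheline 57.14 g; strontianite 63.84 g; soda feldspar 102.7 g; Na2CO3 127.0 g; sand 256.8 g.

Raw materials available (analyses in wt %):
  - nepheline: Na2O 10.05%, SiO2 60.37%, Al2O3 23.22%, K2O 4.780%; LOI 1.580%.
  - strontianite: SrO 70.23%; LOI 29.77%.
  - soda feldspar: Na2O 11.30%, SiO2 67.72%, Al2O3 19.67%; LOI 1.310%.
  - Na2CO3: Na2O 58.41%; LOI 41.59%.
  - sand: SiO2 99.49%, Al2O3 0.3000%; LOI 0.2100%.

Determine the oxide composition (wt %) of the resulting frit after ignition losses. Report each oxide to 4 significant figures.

Every computation maintains full float precision through every step; values along the way are shown, with 4-significant-figure rounding, in the working; exactly one rounding is applied to each reported figure; the derived quantities, which include yield, ignition loss, totals, the five compositions, glass mass, are recomputed at full precision, exactly as printed in problem or answer, starting from the weights for 532.9 g of glass.
Delivered oxide masses:
  Na2O: 57.14·0.1005 + 102.7·0.1130 + 127.0·0.5841 = 91.53 g
  SiO2: 57.14·0.6037 + 102.7·0.6772 + 256.8·0.9949 = 359.5 g
  SrO: 63.84·0.7023 = 44.83 g
  Al2O3: 57.14·0.2322 + 102.7·0.1967 + 256.8·0.003000 = 34.24 g
  K2O: 57.14·0.04780 = 2.731 g
LOI: 57.14·0.01580 + 63.84·0.2977 + 102.7·0.01310 + 127.0·0.4159 + 256.8·0.002100 = 74.61 g
The glass mass, total less LOI, = 607.5 − 74.61 = 532.9 g (matching Σ of the oxides)
oxide / glass × 100 gives the wt %

Glass mass = 532.9 g (batch 607.5 − LOI 74.61).
Composition: Na2O 17.18%, SiO2 67.47%, SrO 8.414%, Al2O3 6.425%, K2O 0.5126%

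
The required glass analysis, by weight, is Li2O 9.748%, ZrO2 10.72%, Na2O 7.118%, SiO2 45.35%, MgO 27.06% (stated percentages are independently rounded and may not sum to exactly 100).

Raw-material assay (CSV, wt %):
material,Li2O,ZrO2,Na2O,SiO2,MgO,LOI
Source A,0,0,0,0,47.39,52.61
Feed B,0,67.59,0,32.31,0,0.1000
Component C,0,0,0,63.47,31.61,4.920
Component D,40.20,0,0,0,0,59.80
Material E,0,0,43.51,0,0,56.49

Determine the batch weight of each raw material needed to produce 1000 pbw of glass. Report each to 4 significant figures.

Every computation carries exact precision at each step — in-progress results appear rounded off to 4 significant figures as written — exactly one rounding lands on each reported figure — all derived quantities are carried from the batch weights per 1000 pbw of glass in full float precision (glass mass, totals, five oxide percentages, the yield, LOI) as quoted within question or answer.
The oxide mass targets at 1000 pbw glass:
  Li2O: 9.748% × 1000 = 97.48 pbw
  ZrO2: 10.72% × 1000 = 107.2 pbw
  Na2O: 7.118% × 1000 = 71.18 pbw
  SiO2: 45.35% × 1000 = 453.5 pbw
  MgO: 27.06% × 1000 = 270.6 pbw
Oxide-by-oxide audit applying the batch weights above, per the basis as stated (sum by sum, the targets are met exact up to rounding of places):
  Li2O: 242.5·0.4020 = 97.48 pbw (target 97.48 pbw)
  ZrO2: 158.6·0.6759 = 107.2 pbw (target 107.2 pbw)
  Na2O: 163.6·0.4351 = 71.18 pbw (target 71.18 pbw)
  SiO2: 158.6·0.3231 + 633.8·0.6347 = 453.5 pbw (target 453.5 pbw)
  MgO: 148.3·0.4739 + 633.8·0.3161 = 270.6 pbw (target 270.6 pbw)
Glass mass check: net batch after ignition = 1000 pbw (targets for the oxides total 1000 pbw; versus the stated basis of 1000 pbw — rounding explains the deltas).
Adding the batch up: Σ batch = 1347 pbw; Σ batch·LOI gives LOI loss = 346.8 pbw; yield: glass divided by total = 74.25%.

Batch per 1000 pbw glass:
  Source A: 148.3 pbw
  Feed B: 158.6 pbw
  Component C: 633.8 pbw
  Component D: 242.5 pbw
  Material E: 163.6 pbw
Total batch = 1347 pbw; LOI loss = 346.8 pbw; yield = 74.25%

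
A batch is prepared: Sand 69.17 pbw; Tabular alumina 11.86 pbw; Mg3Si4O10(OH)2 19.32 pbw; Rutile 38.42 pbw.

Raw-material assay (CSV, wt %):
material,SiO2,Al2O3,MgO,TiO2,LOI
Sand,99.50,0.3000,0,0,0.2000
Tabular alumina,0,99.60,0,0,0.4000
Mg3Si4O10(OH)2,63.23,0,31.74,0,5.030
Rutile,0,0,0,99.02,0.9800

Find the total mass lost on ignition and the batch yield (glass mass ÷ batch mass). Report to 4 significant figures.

LOI loss = 1.534 pbw; glass = 137.2 pbw; yield = 98.89%

Values along the way are shown (rounded to 4 significant figures) within the worked lines — the working math runs at full float precision through every step; every reported figure is rounded exactly once; derived quantities, which include the yield, net glass mass, totals, ignition loss, four oxide percentages, are carried at exact precision, precisely as stated by the problem or answer text, starting from the weights on 137.2 pbw of glass.
LOI of each material in turn:
  Sand: 69.17 × 0.002000 = 0.1383 pbw
  Tabular alumina: 11.86 × 0.004000 = 0.04744 pbw
  Mg3Si4O10(OH)2: 19.32 × 0.05030 = 0.9718 pbw
  Rutile: 38.42 × 0.009800 = 0.3765 pbw
Total LOI = 1.534 pbw
Glass = batch − LOI = 138.8 − 1.534 = 137.2 pbw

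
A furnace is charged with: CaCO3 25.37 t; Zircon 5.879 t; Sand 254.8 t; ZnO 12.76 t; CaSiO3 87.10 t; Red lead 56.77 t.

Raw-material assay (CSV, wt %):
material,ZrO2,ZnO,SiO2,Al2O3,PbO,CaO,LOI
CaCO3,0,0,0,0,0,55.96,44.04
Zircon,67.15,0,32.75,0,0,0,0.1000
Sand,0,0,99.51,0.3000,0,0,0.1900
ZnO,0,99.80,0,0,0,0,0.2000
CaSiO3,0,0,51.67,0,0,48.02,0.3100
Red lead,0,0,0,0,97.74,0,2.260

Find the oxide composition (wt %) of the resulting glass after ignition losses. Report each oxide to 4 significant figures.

Glass mass = 429.4 t (batch 442.7 − LOI 13.24).
Composition: ZrO2 0.9193%, ZnO 2.965%, SiO2 69.97%, Al2O3 0.1780%, PbO 12.92%, CaO 13.05%

Intermediates are printed, rounded to 4 significant figures, in the printout; the working math carries exact precision at every stage; every reported result takes a single rounding. The derived quantities, which include six oxide percentages, yield, totals, glass mass, ignition loss, are rebuilt in full float precision, as set out in problem or answer, starting from the weights per 429.4 t of glass.
Oxide-by-oxide delivered mass:
  ZrO2: 5.879·0.6715 = 3.948 t
  ZnO: 12.76·0.9980 = 12.73 t
  SiO2: 5.879·0.3275 + 254.8·0.9951 + 87.10·0.5167 = 300.5 t
  Al2O3: 254.8·0.003000 = 0.7644 t
  PbO: 56.77·0.9774 = 55.49 t
  CaO: 25.37·0.5596 + 87.10·0.4802 = 56.02 t
LOI: 25.37·0.4404 + 5.879·0.001000 + 254.8·0.001900 + 12.76·0.002000 + 87.10·0.003100 + 56.77·0.02260 = 13.24 t
Glass = total batch minus LOI = 442.7 − 13.24 = 429.4 t (consistent with Σ oxide mass)
each oxide over glass, ×100, is wt %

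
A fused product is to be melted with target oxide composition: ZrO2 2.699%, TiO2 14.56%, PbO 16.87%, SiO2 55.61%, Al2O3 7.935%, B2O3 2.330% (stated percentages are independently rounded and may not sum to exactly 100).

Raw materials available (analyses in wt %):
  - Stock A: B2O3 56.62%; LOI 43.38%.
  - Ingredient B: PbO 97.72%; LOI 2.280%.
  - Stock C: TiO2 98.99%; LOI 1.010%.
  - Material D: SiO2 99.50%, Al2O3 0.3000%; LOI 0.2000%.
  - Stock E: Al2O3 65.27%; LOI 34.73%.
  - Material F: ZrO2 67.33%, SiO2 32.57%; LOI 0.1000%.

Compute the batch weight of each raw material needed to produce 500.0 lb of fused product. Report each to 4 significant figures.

Batch per 500.0 lb fused product:
  Stock A: 20.58 lb
  Ingredient B: 86.32 lb
  Stock C: 73.54 lb
  Material D: 272.9 lb
  Stock E: 59.53 lb
  Material F: 20.04 lb
Total batch = 532.9 lb; LOI loss = 32.88 lb; yield = 93.83%

Each numeric step runs at exact precision throughout. Rounding to 4 significant digits applies to every mid-chain value as displayed — each reported figure is rounded a single time; the derived quantities, including ignition loss, totals, six oxide percentages, net glass mass, yield, are rebuilt from the weighed amounts for 500.0 lb of glass at full precision exactly as shown in the question or the answer.
The oxide mass targets at 500.0 lb fused product:
  ZrO2: 2.699% × 500.0 = 13.50 lb
  TiO2: 14.56% × 500.0 = 72.80 lb
  PbO: 16.87% × 500.0 = 84.35 lb
  SiO2: 55.61% × 500.0 = 278.0 lb
  Al2O3: 7.935% × 500.0 = 39.67 lb
  B2O3: 2.330% × 500.0 = 11.65 lb
Balance tally, oxide-wise, per the reported batch figures, on the stated basis (oxide sums agree with the targets given rounding of the digits):
  ZrO2: 20.04·0.6733 = 13.49 lb (target 13.50 lb)
  TiO2: 73.54·0.9899 = 72.80 lb (target 72.80 lb)
  PbO: 86.32·0.9772 = 84.35 lb (target 84.35 lb)
  SiO2: 272.9·0.9950 + 20.04·0.3257 = 278.1 lb (target 278.0 lb)
  Al2O3: 272.9·0.003000 + 59.53·0.6527 = 39.67 lb (target 39.67 lb)
  B2O3: 20.58·0.5662 = 11.65 lb (target 11.65 lb)
Glass-mass bookkeeping: the batch minus its LOI: 500.0 lb (summing oxide targets gives 500.0 lb; stated basis 500.0 lb — gaps are rounding artifacts).
Adding the batch up: Σ batch = 532.9 lb; Σ batch·LOI gives LOI loss = 32.88 lb; as yield: glass ÷ batch → 93.83%.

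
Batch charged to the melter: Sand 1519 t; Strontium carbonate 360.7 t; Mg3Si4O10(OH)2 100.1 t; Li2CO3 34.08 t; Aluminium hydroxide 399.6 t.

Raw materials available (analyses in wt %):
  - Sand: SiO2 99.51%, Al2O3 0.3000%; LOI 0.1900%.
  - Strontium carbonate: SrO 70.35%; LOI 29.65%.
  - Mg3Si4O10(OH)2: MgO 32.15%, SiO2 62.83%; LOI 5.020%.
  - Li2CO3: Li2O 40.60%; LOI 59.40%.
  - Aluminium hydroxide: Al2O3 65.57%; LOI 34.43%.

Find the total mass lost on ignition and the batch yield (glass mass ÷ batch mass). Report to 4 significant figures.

The intermediate values are shown, with 4-significant-digit rounding, between the steps — each numeric step holds full float precision in all steps; exactly one rounding is applied to each reported figure; derived quantities (glass mass, the totals, five oxide percentages, yield, ignition loss) are rebuilt in exact precision using the weight values on 2141 t of glass, exactly as shown in the problem or the answer.
LOI of each material in turn:
  Sand: 1519 × 0.001900 = 2.886 t
  Strontium carbonate: 360.7 × 0.2965 = 106.9 t
  Mg3Si4O10(OH)2: 100.1 × 0.05020 = 5.025 t
  Li2CO3: 34.08 × 0.5940 = 20.24 t
  Aluminium hydroxide: 399.6 × 0.3443 = 137.6 t
Total LOI = 272.7 t
Glass = batch − LOI = 2413 − 272.7 = 2141 t

LOI loss = 272.7 t; glass = 2141 t; yield = 88.70%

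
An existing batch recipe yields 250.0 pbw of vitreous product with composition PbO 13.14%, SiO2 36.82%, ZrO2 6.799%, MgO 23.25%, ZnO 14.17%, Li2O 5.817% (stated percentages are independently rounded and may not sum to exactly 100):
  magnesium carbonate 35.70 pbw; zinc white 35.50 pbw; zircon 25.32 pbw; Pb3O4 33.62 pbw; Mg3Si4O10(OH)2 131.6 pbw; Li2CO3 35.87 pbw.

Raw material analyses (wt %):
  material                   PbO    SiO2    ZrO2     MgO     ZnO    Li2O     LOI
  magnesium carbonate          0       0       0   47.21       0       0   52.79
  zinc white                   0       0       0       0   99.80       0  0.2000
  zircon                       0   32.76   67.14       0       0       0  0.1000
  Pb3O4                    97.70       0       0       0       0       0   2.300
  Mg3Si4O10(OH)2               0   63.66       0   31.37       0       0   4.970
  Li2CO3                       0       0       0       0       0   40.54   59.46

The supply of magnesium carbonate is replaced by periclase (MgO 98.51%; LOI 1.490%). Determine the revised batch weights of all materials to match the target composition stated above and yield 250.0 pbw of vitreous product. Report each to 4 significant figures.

Revised batch per 250.0 pbw vitreous product:
  periclase: 17.11 pbw
  zinc white: 35.50 pbw
  zircon: 25.32 pbw
  Pb3O4: 33.62 pbw
  Mg3Si4O10(OH)2: 131.6 pbw
  Li2CO3: 35.87 pbw
Total batch = 279.0 pbw; LOI loss = 28.99 pbw

All internal work keeps full precision from start to finish. Intermediates are printed, rounded to four significant digits, within the worked lines. A single rounding produces every reported figure. The derived quantities are computed in exact precision (the six compositions, the totals, net glass mass, yield, ignition loss) using the weight values at 250.0 pbw of glass as written in problem or answer.
Target oxide masses per 250.0 pbw vitreous product:
  PbO: 13.14% × 250.0 = 32.85 pbw
  SiO2: 36.82% × 250.0 = 92.05 pbw
  ZrO2: 6.799% × 250.0 = 17.00 pbw
  MgO: 23.25% × 250.0 = 58.12 pbw
  ZnO: 14.17% × 250.0 = 35.42 pbw
  Li2O: 5.817% × 250.0 = 14.54 pbw
Sums-versus-targets review applying the batch weights above, relative to the basis at hand (each sum matches its target mass within answer rounding):
  PbO: 33.62·0.9770 = 32.85 pbw (target 32.85 pbw)
  SiO2: 25.32·0.3276 + 131.6·0.6366 = 92.07 pbw (target 92.05 pbw)
  ZrO2: 25.32·0.6714 = 17.00 pbw (target 17.00 pbw)
  MgO: 17.11·0.9851 + 131.6·0.3137 = 58.14 pbw (target 58.12 pbw)
  ZnO: 35.50·0.9980 = 35.43 pbw (target 35.42 pbw)
  Li2O: 35.87·0.4054 = 14.54 pbw (target 14.54 pbw)
Glass-mass closure: Σ batch − LOI loss = 250.0 pbw (the targets, summed, come to 250.0 pbw; basis as stated: 250.0 pbw — any gap is answer rounding).
Summing the batch: Σ batch = 279.0 pbw; ignition loss, Σ(batch × LOI) = 28.99 pbw; glass ÷ batch gives a yield of 89.61%.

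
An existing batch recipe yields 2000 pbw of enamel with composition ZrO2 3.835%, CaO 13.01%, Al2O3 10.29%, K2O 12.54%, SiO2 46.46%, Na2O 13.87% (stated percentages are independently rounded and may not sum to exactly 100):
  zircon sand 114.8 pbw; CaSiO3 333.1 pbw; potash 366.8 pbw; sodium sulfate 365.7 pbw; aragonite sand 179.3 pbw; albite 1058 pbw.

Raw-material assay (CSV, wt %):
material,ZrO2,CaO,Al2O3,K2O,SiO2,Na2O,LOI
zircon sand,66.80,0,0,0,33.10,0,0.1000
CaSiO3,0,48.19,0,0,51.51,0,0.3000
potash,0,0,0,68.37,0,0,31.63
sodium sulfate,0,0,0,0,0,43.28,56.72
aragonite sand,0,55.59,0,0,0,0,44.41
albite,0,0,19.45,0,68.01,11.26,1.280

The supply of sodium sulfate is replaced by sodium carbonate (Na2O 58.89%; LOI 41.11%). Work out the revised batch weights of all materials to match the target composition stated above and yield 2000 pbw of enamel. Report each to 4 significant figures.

Rounding to 4 significant figures extends to each working value as shown; full precision is carried end to end. A single rounding finalizes every reported result — derived quantities (yield, the totals, ignition loss, net glass mass, the six compositions) are recomputed from the batch weights on 2000 pbw of glass at full float precision, exactly as shown in the problem or answer text.
Target masses of each oxide per 2000 pbw enamel:
  ZrO2: 3.835% × 2000 = 76.70 pbw
  CaO: 13.01% × 2000 = 260.2 pbw
  Al2O3: 10.29% × 2000 = 205.8 pbw
  K2O: 12.54% × 2000 = 250.8 pbw
  SiO2: 46.46% × 2000 = 929.2 pbw
  Na2O: 13.87% × 2000 = 277.4 pbw
Oxide-by-oxide audit with the batch weights as given, on the stated basis (target by target, the sums agree inside rounding margins):
  ZrO2: 114.8·0.6680 = 76.69 pbw (target 76.70 pbw)
  CaO: 333.1·0.4819 + 179.3·0.5559 = 260.2 pbw (target 260.2 pbw)
  Al2O3: 1058·0.1945 = 205.8 pbw (target 205.8 pbw)
  K2O: 366.8·0.6837 = 250.8 pbw (target 250.8 pbw)
  SiO2: 114.8·0.3310 + 333.1·0.5151 + 1058·0.6801 = 929.1 pbw (target 929.2 pbw)
  Na2O: 268.7·0.5889 + 1058·0.1126 = 277.4 pbw (target 277.4 pbw)
Mass balance on the glass: batch total minus LOI = 2000 pbw (summing oxide targets gives 2000 pbw; against the stated basis, 2000 pbw — a pure rounding effect).
Total batch = Σ batch = 2321 pbw; LOI loss = Σ batch·LOI = 320.8 pbw; the yield ratio, glass ÷ batch: 86.18%.

Revised batch per 2000 pbw enamel:
  zircon sand: 114.8 pbw
  CaSiO3: 333.1 pbw
  potash: 366.8 pbw
  sodium carbonate: 268.7 pbw
  aragonite sand: 179.3 pbw
  albite: 1058 pbw
Total batch = 2321 pbw; LOI loss = 320.8 pbw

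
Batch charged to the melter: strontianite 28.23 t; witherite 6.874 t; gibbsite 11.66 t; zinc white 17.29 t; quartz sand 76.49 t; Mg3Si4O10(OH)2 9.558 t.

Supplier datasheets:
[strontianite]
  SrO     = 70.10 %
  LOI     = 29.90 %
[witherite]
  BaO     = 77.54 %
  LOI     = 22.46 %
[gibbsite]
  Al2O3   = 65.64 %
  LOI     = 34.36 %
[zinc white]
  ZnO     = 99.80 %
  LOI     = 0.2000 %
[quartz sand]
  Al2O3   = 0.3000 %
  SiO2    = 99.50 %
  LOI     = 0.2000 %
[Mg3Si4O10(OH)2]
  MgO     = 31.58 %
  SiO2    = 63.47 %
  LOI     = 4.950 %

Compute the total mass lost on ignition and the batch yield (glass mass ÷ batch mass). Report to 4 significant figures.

In-progress results are printed (rounded to 4 significant digits) in the printout; the whole derivation carries full float precision at each step; exactly one rounding lands on every reported result — the derived quantities (yield, the six compositions, LOI, totals, glass mass) are computed from the weighed amounts per 135.5 t of glass at full float precision as set out in the problem or answer text.
Material-by-material LOI:
  strontianite: 28.23 × 0.2990 = 8.441 t
  witherite: 6.874 × 0.2246 = 1.544 t
  gibbsite: 11.66 × 0.3436 = 4.006 t
  zinc white: 17.29 × 0.002000 = 0.03458 t
  quartz sand: 76.49 × 0.002000 = 0.1530 t
  Mg3Si4O10(OH)2: 9.558 × 0.04950 = 0.4731 t
Total LOI = 14.65 t
Glass = batch − LOI = 150.1 − 14.65 = 135.5 t

LOI loss = 14.65 t; glass = 135.5 t; yield = 90.24%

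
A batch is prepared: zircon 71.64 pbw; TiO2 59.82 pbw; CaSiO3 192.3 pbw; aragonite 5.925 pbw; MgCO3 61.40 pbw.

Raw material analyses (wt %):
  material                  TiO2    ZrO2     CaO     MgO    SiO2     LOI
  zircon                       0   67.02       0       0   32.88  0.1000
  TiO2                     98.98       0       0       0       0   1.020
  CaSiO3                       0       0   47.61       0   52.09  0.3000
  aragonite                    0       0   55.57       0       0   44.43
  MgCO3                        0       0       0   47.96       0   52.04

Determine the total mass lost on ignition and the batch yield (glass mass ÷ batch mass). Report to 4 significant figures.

Values along the way are printed, with 4-significant-digit rounding, in the printout; full float precision is carried all the way through — a single rounding finalizes every reported number — the derived quantities, which include LOI, totals, the five compositions, net glass mass, yield, are recomputed at full precision, exactly as shown in the problem or the answer, starting from the weights at 355.2 pbw of glass.
Each material's LOI contribution:
  zircon: 71.64 × 0.001000 = 0.07164 pbw
  TiO2: 59.82 × 0.01020 = 0.6102 pbw
  CaSiO3: 192.3 × 0.003000 = 0.5769 pbw
  aragonite: 5.925 × 0.4443 = 2.632 pbw
  MgCO3: 61.40 × 0.5204 = 31.95 pbw
Total LOI = 35.84 pbw
Glass = batch − LOI = 391.1 − 35.84 = 355.2 pbw

LOI loss = 35.84 pbw; glass = 355.2 pbw; yield = 90.83%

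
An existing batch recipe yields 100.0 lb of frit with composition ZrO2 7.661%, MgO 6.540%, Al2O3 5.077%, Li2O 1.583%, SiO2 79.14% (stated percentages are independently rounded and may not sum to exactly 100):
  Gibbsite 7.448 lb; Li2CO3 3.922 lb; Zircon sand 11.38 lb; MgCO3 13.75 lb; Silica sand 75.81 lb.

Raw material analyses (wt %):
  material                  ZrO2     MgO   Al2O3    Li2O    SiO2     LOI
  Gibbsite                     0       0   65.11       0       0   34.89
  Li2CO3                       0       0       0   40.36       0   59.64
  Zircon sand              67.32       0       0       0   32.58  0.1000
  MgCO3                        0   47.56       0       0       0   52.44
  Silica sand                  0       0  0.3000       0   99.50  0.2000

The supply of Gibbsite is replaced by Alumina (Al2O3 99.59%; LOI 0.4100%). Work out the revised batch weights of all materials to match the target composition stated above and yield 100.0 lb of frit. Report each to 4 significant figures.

The intermediate values are displayed rounded to 4 significant figures between the steps. Full precision is maintained end to end. A single rounding produces every reported number; derived quantities (yield, glass mass, five oxide percentages, the totals, LOI) are computed at full precision from the batch weights per 100.0 lb of glass as written in the question or the answer.
Target masses of each oxide per 100.0 lb frit:
  ZrO2: 7.661% × 100.0 = 7.661 lb
  MgO: 6.540% × 100.0 = 6.540 lb
  Al2O3: 5.077% × 100.0 = 5.077 lb
  Li2O: 1.583% × 100.0 = 1.583 lb
  SiO2: 79.14% × 100.0 = 79.14 lb
Verifying the oxide balance applying the batch weights above, for the quoted basis mass (every target is met by its sum inside rounding margins):
  ZrO2: 11.38·0.6732 = 7.661 lb (target 7.661 lb)
  MgO: 13.75·0.4756 = 6.540 lb (target 6.540 lb)
  Al2O3: 4.870·0.9959 + 75.81·0.003000 = 5.077 lb (target 5.077 lb)
  Li2O: 3.922·0.4036 = 1.583 lb (target 1.583 lb)
  SiO2: 11.38·0.3258 + 75.81·0.9950 = 79.14 lb (target 79.14 lb)
The glass-mass cross-check: the batch minus its LOI: 100.0 lb (per-oxide target masses sum to 100.0 lb; stated basis 100.0 lb — gaps are rounding artifacts).
Batch total: Σ batch = 109.7 lb; ignition loss, Σ(batch × LOI) = 9.733 lb; yield: glass divided by total = 91.13%.

Revised batch per 100.0 lb frit:
  Alumina: 4.870 lb
  Li2CO3: 3.922 lb
  Zircon sand: 11.38 lb
  MgCO3: 13.75 lb
  Silica sand: 75.81 lb
Total batch = 109.7 lb; LOI loss = 9.733 lb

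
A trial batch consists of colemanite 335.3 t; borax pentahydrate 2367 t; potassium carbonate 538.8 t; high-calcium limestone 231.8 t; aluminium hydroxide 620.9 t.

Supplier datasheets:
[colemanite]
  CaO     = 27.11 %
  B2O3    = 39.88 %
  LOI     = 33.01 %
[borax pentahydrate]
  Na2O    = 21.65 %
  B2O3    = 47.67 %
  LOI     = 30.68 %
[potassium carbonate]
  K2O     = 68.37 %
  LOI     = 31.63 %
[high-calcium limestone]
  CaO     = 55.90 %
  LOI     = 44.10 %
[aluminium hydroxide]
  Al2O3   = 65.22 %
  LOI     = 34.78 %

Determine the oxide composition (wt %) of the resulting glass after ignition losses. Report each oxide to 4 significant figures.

Each numeric step keeps full float precision at all times — working values are displayed rounded off to 4 significant digits at each printed step. A single rounding finalizes every reported figure. Derived quantities, including glass mass, LOI, the totals, five oxide percentages, yield, are recomputed from the weighed amounts for 2768 t of glass in full float precision precisely as stated by the problem or answer text.
Mass of each oxide from the mix:
  Na2O: 2367·0.2165 = 512.5 t
  CaO: 335.3·0.2711 + 231.8·0.5590 = 220.5 t
  Al2O3: 620.9·0.6522 = 405.0 t
  K2O: 538.8·0.6837 = 368.4 t
  B2O3: 335.3·0.3988 + 2367·0.4767 = 1262 t
LOI: 335.3·0.3301 + 2367·0.3068 + 538.8·0.3163 + 231.8·0.4410 + 620.9·0.3478 = 1325 t
Net of LOI, the glass mass = 4094 − 1325 = 2768 t (equal to the oxide-mass sum)
wt %: oxide over glass, times 100

Glass mass = 2768 t (batch 4094 − LOI 1325).
Composition: Na2O 18.51%, CaO 7.964%, Al2O3 14.63%, K2O 13.31%, B2O3 45.59%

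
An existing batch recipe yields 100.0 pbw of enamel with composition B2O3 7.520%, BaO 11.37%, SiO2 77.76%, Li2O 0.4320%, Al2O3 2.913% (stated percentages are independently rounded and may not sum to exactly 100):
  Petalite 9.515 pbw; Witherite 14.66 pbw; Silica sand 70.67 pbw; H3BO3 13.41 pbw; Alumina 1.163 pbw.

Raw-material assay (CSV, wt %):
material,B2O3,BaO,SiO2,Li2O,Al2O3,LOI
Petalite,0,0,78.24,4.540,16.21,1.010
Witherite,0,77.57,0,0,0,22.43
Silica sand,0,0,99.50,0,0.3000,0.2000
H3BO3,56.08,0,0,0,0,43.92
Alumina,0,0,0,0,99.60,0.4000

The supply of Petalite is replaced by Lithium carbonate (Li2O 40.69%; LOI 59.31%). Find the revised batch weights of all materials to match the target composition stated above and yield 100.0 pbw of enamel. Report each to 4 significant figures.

In-progress results are shown, rounded to 4 significant digits, across the worked steps; all arithmetic runs at full float precision at all times — a single rounding yields each reported result; the derived quantities (glass mass, totals, the yield, five oxide percentages, ignition loss) are re-derived from the batch weights on 100.0 pbw of glass at exact precision, exactly as printed in problem or answer.
Target oxide masses per 100.0 pbw enamel:
  B2O3: 7.520% × 100.0 = 7.520 pbw
  BaO: 11.37% × 100.0 = 11.37 pbw
  SiO2: 77.76% × 100.0 = 77.76 pbw
  Li2O: 0.4320% × 100.0 = 0.4320 pbw
  Al2O3: 2.913% × 100.0 = 2.913 pbw
Per-oxide balance check from the weights as reported, relative to the basis at hand (oxide sums agree with the targets once rounding is allowed for):
  B2O3: 13.41·0.5608 = 7.520 pbw (target 7.520 pbw)
  BaO: 14.66·0.7757 = 11.37 pbw (target 11.37 pbw)
  SiO2: 78.15·0.9950 = 77.76 pbw (target 77.76 pbw)
  Li2O: 1.062·0.4069 = 0.4321 pbw (target 0.4320 pbw)
  Al2O3: 78.15·0.003000 + 2.689·0.9960 = 2.913 pbw (target 2.913 pbw)
Mass balance on the glass: total charge less LOI = 100.0 pbw (the Σ of target masses is 100.0 pbw; basis as stated: 100.0 pbw — any gap is answer rounding).
Batch grand total — Σ batch = 110.0 pbw; the LOI term Σ batch·LOI equals 9.975 pbw; yield, glass over the total, = 90.93%.

Revised batch per 100.0 pbw enamel:
  Lithium carbonate: 1.062 pbw
  Witherite: 14.66 pbw
  Silica sand: 78.15 pbw
  H3BO3: 13.41 pbw
  Alumina: 2.689 pbw
Total batch = 110.0 pbw; LOI loss = 9.975 pbw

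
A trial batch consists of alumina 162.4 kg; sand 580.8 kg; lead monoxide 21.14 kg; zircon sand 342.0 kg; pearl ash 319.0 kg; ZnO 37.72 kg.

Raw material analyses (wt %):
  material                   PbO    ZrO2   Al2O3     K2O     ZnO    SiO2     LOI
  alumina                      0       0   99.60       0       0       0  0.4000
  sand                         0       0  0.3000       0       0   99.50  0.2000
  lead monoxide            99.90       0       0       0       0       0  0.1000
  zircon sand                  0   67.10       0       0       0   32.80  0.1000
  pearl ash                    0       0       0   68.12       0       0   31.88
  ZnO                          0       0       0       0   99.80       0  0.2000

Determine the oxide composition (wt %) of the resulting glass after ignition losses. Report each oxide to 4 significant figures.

Glass mass = 1359 kg (batch 1463 − LOI 103.9).
Composition: PbO 1.554%, ZrO2 16.88%, Al2O3 12.03%, K2O 15.99%, ZnO 2.770%, SiO2 50.77%

Mid-chain values are displayed (rounded to 4 significant digits) as written — the whole derivation keeps exact precision through every step; each reported value receives exactly one rounding; all derived quantities, which include the totals, yield, net glass mass, LOI, six oxide percentages, are computed in full float precision, as set out in the question or the answer, from the batch weights per 1359 kg of glass.
Delivered oxide masses:
  PbO: 21.14·0.9990 = 21.12 kg
  ZrO2: 342.0·0.6710 = 229.5 kg
  Al2O3: 162.4·0.9960 + 580.8·0.003000 = 163.5 kg
  K2O: 319.0·0.6812 = 217.3 kg
  ZnO: 37.72·0.9980 = 37.64 kg
  SiO2: 580.8·0.9950 + 342.0·0.3280 = 690.1 kg
LOI: 162.4·0.004000 + 580.8·0.002000 + 21.14·0.001000 + 342.0·0.001000 + 319.0·0.3188 + 37.72·0.002000 = 103.9 kg
batch − LOI leaves glass = 1463 − 103.9 = 1359 kg (equal to the oxide-mass sum)
each wt % is 100 × oxide ÷ glass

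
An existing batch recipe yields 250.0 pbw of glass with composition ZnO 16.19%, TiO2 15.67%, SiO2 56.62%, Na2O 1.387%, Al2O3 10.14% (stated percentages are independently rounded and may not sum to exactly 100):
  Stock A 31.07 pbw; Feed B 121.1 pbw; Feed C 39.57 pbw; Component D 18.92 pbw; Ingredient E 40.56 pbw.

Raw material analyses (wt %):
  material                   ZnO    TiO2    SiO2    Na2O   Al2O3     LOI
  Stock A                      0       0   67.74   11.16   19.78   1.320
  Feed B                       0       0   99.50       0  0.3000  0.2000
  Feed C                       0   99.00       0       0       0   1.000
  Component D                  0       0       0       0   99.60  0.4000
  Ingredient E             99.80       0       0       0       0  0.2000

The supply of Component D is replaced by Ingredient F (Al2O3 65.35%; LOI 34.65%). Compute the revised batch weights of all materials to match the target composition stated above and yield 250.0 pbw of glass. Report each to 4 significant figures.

In-progress results are shown with 4-significant-figure rounding at each printed step; all arithmetic keeps exact precision from start to finish. Every reported result receives exactly one rounding — all derived quantities (net glass mass, yield, LOI, totals, the five compositions) are re-derived starting from the weights on 250.0 pbw of glass at exact precision exactly as printed in either problem or answer.
Oxide mass targets, per 250.0 pbw glass:
  ZnO: 16.19% × 250.0 = 40.48 pbw
  TiO2: 15.67% × 250.0 = 39.17 pbw
  SiO2: 56.62% × 250.0 = 141.6 pbw
  Na2O: 1.387% × 250.0 = 3.468 pbw
  Al2O3: 10.14% × 250.0 = 25.35 pbw
Balance tally, oxide-wise, per the reported batch figures, under the basis named above (summed amounts equal target values inside rounding margins):
  ZnO: 40.56·0.9980 = 40.48 pbw (target 40.48 pbw)
  TiO2: 39.57·0.9900 = 39.17 pbw (target 39.17 pbw)
  SiO2: 31.07·0.6774 + 121.1·0.9950 = 141.5 pbw (target 141.6 pbw)
  Na2O: 31.07·0.1116 = 3.467 pbw (target 3.468 pbw)
  Al2O3: 31.07·0.1978 + 121.1·0.003000 + 28.83·0.6535 = 25.35 pbw (target 25.35 pbw)
The glass-mass cross-check: batch total minus LOI = 250.0 pbw (targets for the oxides total 250.0 pbw; basis as stated: 250.0 pbw — a pure rounding effect).
Summing the batch: Σ batch = 261.1 pbw; LOI loss = Σ batch·LOI = 11.12 pbw; yield = glass ÷ total batch = 95.74%.

Revised batch per 250.0 pbw glass:
  Stock A: 31.07 pbw
  Feed B: 121.1 pbw
  Feed C: 39.57 pbw
  Ingredient F: 28.83 pbw
  Ingredient E: 40.56 pbw
Total batch = 261.1 pbw; LOI loss = 11.12 pbw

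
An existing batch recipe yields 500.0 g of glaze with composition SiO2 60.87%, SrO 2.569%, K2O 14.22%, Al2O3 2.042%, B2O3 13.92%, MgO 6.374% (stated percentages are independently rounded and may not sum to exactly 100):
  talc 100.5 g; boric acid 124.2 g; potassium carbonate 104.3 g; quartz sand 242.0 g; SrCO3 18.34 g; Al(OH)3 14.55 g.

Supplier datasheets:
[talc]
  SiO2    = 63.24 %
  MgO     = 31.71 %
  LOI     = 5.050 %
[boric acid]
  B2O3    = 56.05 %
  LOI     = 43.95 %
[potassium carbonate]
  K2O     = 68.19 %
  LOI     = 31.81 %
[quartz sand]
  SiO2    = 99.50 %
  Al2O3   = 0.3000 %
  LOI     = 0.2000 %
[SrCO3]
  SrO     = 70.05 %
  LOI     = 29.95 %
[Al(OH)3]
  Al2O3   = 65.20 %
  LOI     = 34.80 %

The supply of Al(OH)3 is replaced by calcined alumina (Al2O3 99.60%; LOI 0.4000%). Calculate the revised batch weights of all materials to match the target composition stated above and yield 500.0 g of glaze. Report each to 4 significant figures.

The intermediate values appear, rounded to 4 significant digits, in the printout. Each numeric step holds exact precision from start to finish — each reported result is rounded a single time; derived quantities are carried in full float precision (the totals, LOI, the six compositions, glass mass, yield) starting from the weights for 500.0 g of glass, as quoted within the question or the answer.
Oxide-by-oxide targets in 500.0 g glaze:
  SiO2: 60.87% × 500.0 = 304.4 g
  SrO: 2.569% × 500.0 = 12.84 g
  K2O: 14.22% × 500.0 = 71.10 g
  Al2O3: 2.042% × 500.0 = 10.21 g
  B2O3: 13.92% × 500.0 = 69.60 g
  MgO: 6.374% × 500.0 = 31.87 g
Sums-versus-targets review per the reported batch figures, under the basis named above (sums match the target masses up to rounding of the answer):
  SiO2: 100.5·0.6324 + 242.0·0.9950 = 304.3 g (target 304.4 g)
  SrO: 18.34·0.7005 = 12.85 g (target 12.84 g)
  K2O: 104.3·0.6819 = 71.12 g (target 71.10 g)
  Al2O3: 242.0·0.003000 + 9.522·0.9960 = 10.21 g (target 10.21 g)
  B2O3: 124.2·0.5605 = 69.61 g (target 69.60 g)
  MgO: 100.5·0.3171 = 31.87 g (target 31.87 g)
Mass balance on the glass: the batch minus its LOI: 500.0 g (summing oxide targets gives 500.0 g; stated basis 500.0 g — gaps are rounding artifacts).
Batch grand total — Σ batch = 598.9 g; the LOI term Σ batch·LOI equals 98.85 g; yield, glass over the total, = 83.49%.

Revised batch per 500.0 g glaze:
  talc: 100.5 g
  boric acid: 124.2 g
  potassium carbonate: 104.3 g
  quartz sand: 242.0 g
  SrCO3: 18.34 g
  calcined alumina: 9.522 g
Total batch = 598.9 g; LOI loss = 98.85 g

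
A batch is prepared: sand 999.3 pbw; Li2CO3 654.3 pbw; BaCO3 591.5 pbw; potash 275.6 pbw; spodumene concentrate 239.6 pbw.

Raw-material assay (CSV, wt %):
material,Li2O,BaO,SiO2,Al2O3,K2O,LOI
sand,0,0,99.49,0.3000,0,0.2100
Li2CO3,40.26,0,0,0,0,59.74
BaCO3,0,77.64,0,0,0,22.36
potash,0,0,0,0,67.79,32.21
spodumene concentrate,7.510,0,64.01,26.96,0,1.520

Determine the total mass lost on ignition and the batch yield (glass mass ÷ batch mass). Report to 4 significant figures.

LOI loss = 617.6 pbw; glass = 2143 pbw; yield = 77.62%

The whole derivation keeps full precision through every step; working values are shown (rounded to 4 significant figures) in the working; each reported number takes just one rounding — derived quantities are recomputed at full float precision (LOI, yield, the totals, five oxide percentages, glass mass) using the weight values per 2143 pbw of glass, exactly as shown in the problem or answer text.
Ignition loss by material:
  sand: 999.3 × 0.002100 = 2.099 pbw
  Li2CO3: 654.3 × 0.5974 = 390.9 pbw
  BaCO3: 591.5 × 0.2236 = 132.3 pbw
  potash: 275.6 × 0.3221 = 88.77 pbw
  spodumene concentrate: 239.6 × 0.01520 = 3.642 pbw
Total LOI = 617.6 pbw
Glass = batch − LOI = 2760 − 617.6 = 2143 pbw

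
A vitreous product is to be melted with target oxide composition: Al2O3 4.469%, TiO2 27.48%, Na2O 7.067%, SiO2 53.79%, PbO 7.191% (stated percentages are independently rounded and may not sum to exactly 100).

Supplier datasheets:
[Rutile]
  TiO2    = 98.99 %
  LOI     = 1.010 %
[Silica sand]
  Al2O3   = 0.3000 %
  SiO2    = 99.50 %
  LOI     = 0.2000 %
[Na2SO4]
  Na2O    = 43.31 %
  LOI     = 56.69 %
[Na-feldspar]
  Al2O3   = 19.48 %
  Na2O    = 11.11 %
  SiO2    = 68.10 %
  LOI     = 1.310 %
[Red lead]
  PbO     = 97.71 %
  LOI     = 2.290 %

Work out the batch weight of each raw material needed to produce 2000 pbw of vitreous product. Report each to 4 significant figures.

Batch per 2000 pbw vitreous product:
  Rutile: 555.2 pbw
  Silica sand: 775.3 pbw
  Na2SO4: 211.7 pbw
  Na-feldspar: 446.9 pbw
  Red lead: 147.2 pbw
Total batch = 2136 pbw; LOI loss = 136.4 pbw; yield = 93.62%

Mid-chain values are shown rounded to four significant figures on the page. Every computation runs at exact precision in all steps; exactly one rounding lands on each reported number; the derived quantities are carried in full float precision (glass mass, totals, ignition loss, yield, the five compositions) from the batch weights at 2000 pbw of glass, exactly as shown in problem or answer.
Oxide mass targets, per 2000 pbw vitreous product:
  Al2O3: 4.469% × 2000 = 89.38 pbw
  TiO2: 27.48% × 2000 = 549.6 pbw
  Na2O: 7.067% × 2000 = 141.3 pbw
  SiO2: 53.79% × 2000 = 1076 pbw
  PbO: 7.191% × 2000 = 143.8 pbw
Per-oxide balance check working from each reported weight, relative to the basis at hand (each sum matches its target mass up to rounding of the answer):
  Al2O3: 775.3·0.003000 + 446.9·0.1948 = 89.38 pbw (target 89.38 pbw)
  TiO2: 555.2·0.9899 = 549.6 pbw (target 549.6 pbw)
  Na2O: 211.7·0.4331 + 446.9·0.1111 = 141.3 pbw (target 141.3 pbw)
  SiO2: 775.3·0.9950 + 446.9·0.6810 = 1076 pbw (target 1076 pbw)
  PbO: 147.2·0.9771 = 143.8 pbw (target 143.8 pbw)
Auditing the glass mass value: Σ batch − LOI loss = 2000 pbw (the Σ of target masses is 2000 pbw; versus the stated basis of 2000 pbw — deltas are rounding alone).
Batch total: Σ batch = 2136 pbw; Σ batch·LOI gives LOI loss = 136.4 pbw; yield = glass ÷ total batch = 93.62%.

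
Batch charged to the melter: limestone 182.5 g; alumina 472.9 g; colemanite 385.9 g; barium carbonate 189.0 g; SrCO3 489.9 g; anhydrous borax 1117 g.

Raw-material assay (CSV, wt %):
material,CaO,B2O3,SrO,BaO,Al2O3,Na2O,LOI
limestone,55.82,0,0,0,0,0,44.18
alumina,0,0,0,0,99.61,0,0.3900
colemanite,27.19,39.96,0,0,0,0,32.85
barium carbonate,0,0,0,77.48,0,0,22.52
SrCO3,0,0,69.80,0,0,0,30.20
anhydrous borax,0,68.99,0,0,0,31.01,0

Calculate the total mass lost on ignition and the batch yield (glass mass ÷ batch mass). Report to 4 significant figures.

LOI loss = 399.8 g; glass = 2437 g; yield = 85.91%

The whole derivation keeps full precision all the way through. Intermediates are displayed, rounded to four significant digits, across the worked steps — each reported result receives exactly one rounding. The derived quantities (ignition loss, net glass mass, totals, six oxide percentages, the yield) are computed using the weight values for 2437 g of glass at exact precision as quoted within the problem or answer text.
Loss on ignition, line by line:
  limestone: 182.5 × 0.4418 = 80.63 g
  alumina: 472.9 × 0.003900 = 1.844 g
  colemanite: 385.9 × 0.3285 = 126.8 g
  barium carbonate: 189.0 × 0.2252 = 42.56 g
  SrCO3: 489.9 × 0.3020 = 147.9 g
  anhydrous borax: 1117 × 0 = 0 g
Total LOI = 399.8 g
Glass = batch − LOI = 2837 − 399.8 = 2437 g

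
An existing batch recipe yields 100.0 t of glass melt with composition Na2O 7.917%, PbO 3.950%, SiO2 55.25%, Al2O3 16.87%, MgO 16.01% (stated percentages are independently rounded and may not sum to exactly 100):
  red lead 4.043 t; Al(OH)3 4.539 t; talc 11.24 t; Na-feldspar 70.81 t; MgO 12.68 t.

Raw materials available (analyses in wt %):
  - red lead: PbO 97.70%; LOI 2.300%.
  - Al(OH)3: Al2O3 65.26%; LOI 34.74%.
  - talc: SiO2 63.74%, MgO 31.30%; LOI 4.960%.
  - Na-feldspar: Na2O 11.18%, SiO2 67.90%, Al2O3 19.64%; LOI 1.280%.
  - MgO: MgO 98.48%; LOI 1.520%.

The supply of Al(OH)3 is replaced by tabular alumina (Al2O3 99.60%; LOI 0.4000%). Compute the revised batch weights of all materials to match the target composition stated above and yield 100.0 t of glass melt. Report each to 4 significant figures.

Revised batch per 100.0 t glass melt:
  red lead: 4.043 t
  tabular alumina: 2.974 t
  talc: 11.24 t
  Na-feldspar: 70.81 t
  MgO: 12.68 t
Total batch = 101.7 t; LOI loss = 1.761 t

The whole derivation runs at full float precision throughout — working values are printed (rounded to 4 significant digits) on the page; each reported result is rounded just once. The derived quantities (glass mass, the totals, five oxide percentages, ignition loss, yield) are computed in exact precision from the batch weights per 100.0 t of glass as given in problem or answer.
Target oxide masses per 100.0 t glass melt:
  Na2O: 7.917% × 100.0 = 7.917 t
  PbO: 3.950% × 100.0 = 3.950 t
  SiO2: 55.25% × 100.0 = 55.25 t
  Al2O3: 16.87% × 100.0 = 16.87 t
  MgO: 16.01% × 100.0 = 16.01 t
Per-oxide balance check given the weights on record, per the basis as stated (every target is met by its sum exact up to rounding of places):
  Na2O: 70.81·0.1118 = 7.917 t (target 7.917 t)
  PbO: 4.043·0.9770 = 3.950 t (target 3.950 t)
  SiO2: 11.24·0.6374 + 70.81·0.6790 = 55.24 t (target 55.25 t)
  Al2O3: 2.974·0.9960 + 70.81·0.1964 = 16.87 t (target 16.87 t)
  MgO: 11.24·0.3130 + 12.68·0.9848 = 16.01 t (target 16.01 t)
Glass-mass bookkeeping: total batch − LOI = 99.99 t (targets for the oxides total 100.0 t; with the basis standing at 100.0 t — rounding explains the deltas).
Whole-batch sum: Σ batch = 101.7 t; Σ batch·LOI gives LOI loss = 1.761 t; glass ÷ batch gives a yield of 98.27%.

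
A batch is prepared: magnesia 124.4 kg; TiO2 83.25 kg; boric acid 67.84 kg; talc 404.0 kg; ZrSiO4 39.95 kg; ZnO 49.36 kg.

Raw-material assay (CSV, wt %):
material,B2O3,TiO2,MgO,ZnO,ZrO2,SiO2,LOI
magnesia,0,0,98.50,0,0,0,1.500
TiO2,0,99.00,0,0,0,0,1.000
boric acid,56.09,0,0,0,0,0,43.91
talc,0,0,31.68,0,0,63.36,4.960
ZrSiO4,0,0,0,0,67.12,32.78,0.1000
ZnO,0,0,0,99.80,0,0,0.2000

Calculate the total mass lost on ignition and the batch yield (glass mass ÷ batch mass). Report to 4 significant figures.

Mid-chain values appear (rounded to 4 significant figures) on the page. All arithmetic carries exact precision in all steps — each reported number is rounded exactly once — all derived quantities are computed using the weight values per 716.1 kg of glass in exact precision (ignition loss, six oxide percentages, totals, net glass mass, the yield), as written in problem or answer.
Loss on ignition, line by line:
  magnesia: 124.4 × 0.01500 = 1.866 kg
  TiO2: 83.25 × 0.01000 = 0.8325 kg
  boric acid: 67.84 × 0.4391 = 29.79 kg
  talc: 404.0 × 0.04960 = 20.04 kg
  ZrSiO4: 39.95 × 0.001000 = 0.03995 kg
  ZnO: 49.36 × 0.002000 = 0.09872 kg
Total LOI = 52.66 kg
Glass = batch − LOI = 768.8 − 52.66 = 716.1 kg

LOI loss = 52.66 kg; glass = 716.1 kg; yield = 93.15%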